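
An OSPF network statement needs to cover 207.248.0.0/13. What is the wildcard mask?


Subnet mask: 255.248.0.0
Wildcard = 255.255.255.255 - subnet mask
255 - 255 = 0
255 - 248 = 7
255 - 0 = 255
255 - 0 = 255
Wildcard: 0.7.255.255


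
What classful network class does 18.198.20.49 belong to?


First octet: 18
Binary: 00010010
0xxxxxxx -> Class A (1-126)
Class A, default mask 255.0.0.0 (/8)


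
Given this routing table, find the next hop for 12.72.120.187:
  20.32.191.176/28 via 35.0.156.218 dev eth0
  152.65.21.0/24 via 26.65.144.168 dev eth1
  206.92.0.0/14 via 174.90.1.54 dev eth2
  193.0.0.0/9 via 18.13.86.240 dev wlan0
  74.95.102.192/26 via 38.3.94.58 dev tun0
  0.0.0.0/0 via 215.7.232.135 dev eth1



Longest prefix match for 12.72.120.187:
  /28 20.32.191.176: no
  /24 152.65.21.0: no
  /14 206.92.0.0: no
  /9 193.0.0.0: no
  /26 74.95.102.192: no
  /0 0.0.0.0: MATCH
Selected: next-hop 215.7.232.135 via eth1 (matched /0)


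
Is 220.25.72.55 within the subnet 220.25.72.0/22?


Subnet network: 220.25.72.0
Test IP AND mask: 220.25.72.0
Yes, 220.25.72.55 is in 220.25.72.0/22


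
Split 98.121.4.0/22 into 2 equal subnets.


New prefix = 22 + 1 = 23
Each subnet has 512 addresses
  98.121.4.0/23
  98.121.6.0/23
Subnets: 98.121.4.0/23, 98.121.6.0/23


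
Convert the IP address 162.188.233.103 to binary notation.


162 = 10100010
188 = 10111100
233 = 11101001
103 = 01100111
Binary: 10100010.10111100.11101001.01100111


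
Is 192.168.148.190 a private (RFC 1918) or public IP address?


RFC 1918 private ranges:
  10.0.0.0/8 (10.0.0.0 - 10.255.255.255)
  172.16.0.0/12 (172.16.0.0 - 172.31.255.255)
  192.168.0.0/16 (192.168.0.0 - 192.168.255.255)
Private (in 192.168.0.0/16)


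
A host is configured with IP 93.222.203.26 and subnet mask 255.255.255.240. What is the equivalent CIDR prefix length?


Binary: 11111111.11111111.11111111.11110000
Count leading 1s
Prefix: /28


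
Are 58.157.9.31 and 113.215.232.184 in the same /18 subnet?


Mask: 255.255.192.0
58.157.9.31 AND mask = 58.157.0.0
113.215.232.184 AND mask = 113.215.192.0
No, different subnets (58.157.0.0 vs 113.215.192.0)


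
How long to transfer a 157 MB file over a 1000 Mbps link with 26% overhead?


Effective throughput = 1000 * (1 - 26/100) = 740 Mbps
File size in Mb = 157 * 8 = 1256 Mb
Time = 1256 / 740
Time = 1.6973 seconds


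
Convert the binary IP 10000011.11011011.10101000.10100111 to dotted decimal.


10000011 = 131
11011011 = 219
10101000 = 168
10100111 = 167
IP: 131.219.168.167


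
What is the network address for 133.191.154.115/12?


IP:   10000101.10111111.10011010.01110011
Mask: 11111111.11110000.00000000.00000000
AND operation:
Net:  10000101.10110000.00000000.00000000
Network: 133.176.0.0/12


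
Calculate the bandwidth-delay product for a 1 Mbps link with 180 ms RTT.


BDP = bandwidth * RTT
= 1 Mbps * 180 ms
= 1 * 1e6 * 180 / 1000 bits
= 180000 bits
= 22500 bytes
= 21.9727 KB
BDP = 180000 bits (22500 bytes)


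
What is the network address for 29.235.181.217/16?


IP:   00011101.11101011.10110101.11011001
Mask: 11111111.11111111.00000000.00000000
AND operation:
Net:  00011101.11101011.00000000.00000000
Network: 29.235.0.0/16


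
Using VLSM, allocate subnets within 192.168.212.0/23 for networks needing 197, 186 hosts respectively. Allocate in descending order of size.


197 hosts -> /24 (254 usable): 192.168.212.0/24
186 hosts -> /24 (254 usable): 192.168.213.0/24
Allocation: 192.168.212.0/24 (197 hosts, 254 usable); 192.168.213.0/24 (186 hosts, 254 usable)


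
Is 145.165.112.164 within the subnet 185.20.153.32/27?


Subnet network: 185.20.153.32
Test IP AND mask: 145.165.112.160
No, 145.165.112.164 is not in 185.20.153.32/27


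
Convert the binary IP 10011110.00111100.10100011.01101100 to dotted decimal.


10011110 = 158
00111100 = 60
10100011 = 163
01101100 = 108
IP: 158.60.163.108


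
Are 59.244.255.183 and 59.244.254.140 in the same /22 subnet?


Mask: 255.255.252.0
59.244.255.183 AND mask = 59.244.252.0
59.244.254.140 AND mask = 59.244.252.0
Yes, same subnet (59.244.252.0)


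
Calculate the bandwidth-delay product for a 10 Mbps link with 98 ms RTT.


BDP = bandwidth * RTT
= 10 Mbps * 98 ms
= 10 * 1e6 * 98 / 1000 bits
= 980000 bits
= 122500 bytes
= 119.6289 KB
BDP = 980000 bits (122500 bytes)


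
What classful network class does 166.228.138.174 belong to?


First octet: 166
Binary: 10100110
10xxxxxx -> Class B (128-191)
Class B, default mask 255.255.0.0 (/16)


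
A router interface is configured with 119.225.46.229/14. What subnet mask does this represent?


/14 means 14 network bits, 18 host bits
Binary: 11111111111111000000000000000000
Mask: 255.252.0.0


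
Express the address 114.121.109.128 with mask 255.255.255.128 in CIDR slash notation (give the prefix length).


Binary: 11111111.11111111.11111111.10000000
Count leading 1s
Prefix: /25


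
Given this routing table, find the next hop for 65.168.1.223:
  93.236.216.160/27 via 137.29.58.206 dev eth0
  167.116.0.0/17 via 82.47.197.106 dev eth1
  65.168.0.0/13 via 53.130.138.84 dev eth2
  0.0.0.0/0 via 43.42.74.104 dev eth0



Longest prefix match for 65.168.1.223:
  /27 93.236.216.160: no
  /17 167.116.0.0: no
  /13 65.168.0.0: MATCH
  /0 0.0.0.0: MATCH
Selected: next-hop 53.130.138.84 via eth2 (matched /13)


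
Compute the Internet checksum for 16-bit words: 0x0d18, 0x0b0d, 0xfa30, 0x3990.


Sum all words (with carry folding):
+ 0x0d18 = 0x0d18
+ 0x0b0d = 0x1825
+ 0xfa30 = 0x1256
+ 0x3990 = 0x4be6
One's complement: ~0x4be6
Checksum = 0xb419


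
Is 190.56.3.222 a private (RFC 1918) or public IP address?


RFC 1918 private ranges:
  10.0.0.0/8 (10.0.0.0 - 10.255.255.255)
  172.16.0.0/12 (172.16.0.0 - 172.31.255.255)
  192.168.0.0/16 (192.168.0.0 - 192.168.255.255)
Public (not in any RFC 1918 range)


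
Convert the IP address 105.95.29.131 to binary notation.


105 = 01101001
95 = 01011111
29 = 00011101
131 = 10000011
Binary: 01101001.01011111.00011101.10000011


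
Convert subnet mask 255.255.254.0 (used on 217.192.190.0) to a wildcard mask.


Subnet mask: 255.255.254.0
Wildcard = 255.255.255.255 - subnet mask
255 - 255 = 0
255 - 255 = 0
255 - 254 = 1
255 - 0 = 255
Wildcard: 0.0.1.255


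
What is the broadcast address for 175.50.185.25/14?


Network: 175.48.0.0/14
Host bits = 18
Set all host bits to 1:
Broadcast: 175.51.255.255


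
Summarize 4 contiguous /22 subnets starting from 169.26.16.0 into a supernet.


Original prefix: /22
Number of subnets: 4 = 2^2
New prefix = 22 - 2 = 20
Supernet: 169.26.16.0/20


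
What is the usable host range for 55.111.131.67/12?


Network: 55.96.0.0
Broadcast: 55.111.255.255
First usable = network + 1
Last usable = broadcast - 1
Range: 55.96.0.1 to 55.111.255.254


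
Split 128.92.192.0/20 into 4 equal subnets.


New prefix = 20 + 2 = 22
Each subnet has 1024 addresses
  128.92.192.0/22
  128.92.196.0/22
  128.92.200.0/22
  128.92.204.0/22
Subnets: 128.92.192.0/22, 128.92.196.0/22, 128.92.200.0/22, 128.92.204.0/22


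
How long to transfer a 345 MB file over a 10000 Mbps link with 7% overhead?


Effective throughput = 10000 * (1 - 7/100) = 9300 Mbps
File size in Mb = 345 * 8 = 2760 Mb
Time = 2760 / 9300
Time = 0.2968 seconds


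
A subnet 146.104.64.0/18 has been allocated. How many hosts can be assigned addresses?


Host bits = 32 - 18 = 14
Total addresses = 2^14 = 16384
Usable = total - 2 (network and broadcast)
Usable hosts: 16382


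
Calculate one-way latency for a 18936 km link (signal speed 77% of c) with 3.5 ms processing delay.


Speed = 0.77 * 3e5 km/s = 231000 km/s
Propagation delay = 18936 / 231000 = 0.082 s = 81.974 ms
Processing delay = 3.5 ms
Total one-way latency = 85.474 ms


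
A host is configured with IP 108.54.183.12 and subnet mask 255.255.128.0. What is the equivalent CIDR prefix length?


Binary: 11111111.11111111.10000000.00000000
Count leading 1s
Prefix: /17


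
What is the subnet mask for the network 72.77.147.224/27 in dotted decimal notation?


/27 means 27 network bits, 5 host bits
Binary: 11111111111111111111111111100000
Mask: 255.255.255.224


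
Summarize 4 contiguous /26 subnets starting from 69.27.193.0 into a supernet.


Original prefix: /26
Number of subnets: 4 = 2^2
New prefix = 26 - 2 = 24
Supernet: 69.27.193.0/24


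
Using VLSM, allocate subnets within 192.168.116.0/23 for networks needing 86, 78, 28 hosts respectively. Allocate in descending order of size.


86 hosts -> /25 (126 usable): 192.168.116.0/25
78 hosts -> /25 (126 usable): 192.168.116.128/25
28 hosts -> /27 (30 usable): 192.168.117.0/27
Allocation: 192.168.116.0/25 (86 hosts, 126 usable); 192.168.116.128/25 (78 hosts, 126 usable); 192.168.117.0/27 (28 hosts, 30 usable)


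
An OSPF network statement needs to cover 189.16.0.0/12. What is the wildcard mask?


Subnet mask: 255.240.0.0
Wildcard = 255.255.255.255 - subnet mask
255 - 255 = 0
255 - 240 = 15
255 - 0 = 255
255 - 0 = 255
Wildcard: 0.15.255.255


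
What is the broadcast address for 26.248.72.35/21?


Network: 26.248.72.0/21
Host bits = 11
Set all host bits to 1:
Broadcast: 26.248.79.255


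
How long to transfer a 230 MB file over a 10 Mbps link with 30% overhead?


Effective throughput = 10 * (1 - 30/100) = 7 Mbps
File size in Mb = 230 * 8 = 1840 Mb
Time = 1840 / 7
Time = 262.8571 seconds


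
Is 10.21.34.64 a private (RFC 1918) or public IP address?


RFC 1918 private ranges:
  10.0.0.0/8 (10.0.0.0 - 10.255.255.255)
  172.16.0.0/12 (172.16.0.0 - 172.31.255.255)
  192.168.0.0/16 (192.168.0.0 - 192.168.255.255)
Private (in 10.0.0.0/8)


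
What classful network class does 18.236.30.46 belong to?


First octet: 18
Binary: 00010010
0xxxxxxx -> Class A (1-126)
Class A, default mask 255.0.0.0 (/8)


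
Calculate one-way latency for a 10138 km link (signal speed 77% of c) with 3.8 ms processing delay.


Speed = 0.77 * 3e5 km/s = 231000 km/s
Propagation delay = 10138 / 231000 = 0.0439 s = 43.8874 ms
Processing delay = 3.8 ms
Total one-way latency = 47.6874 ms


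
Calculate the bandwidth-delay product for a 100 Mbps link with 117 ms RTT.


BDP = bandwidth * RTT
= 100 Mbps * 117 ms
= 100 * 1e6 * 117 / 1000 bits
= 11700000 bits
= 1462500 bytes
= 1428.2227 KB
BDP = 11700000 bits (1462500 bytes)


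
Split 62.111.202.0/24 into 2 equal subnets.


New prefix = 24 + 1 = 25
Each subnet has 128 addresses
  62.111.202.0/25
  62.111.202.128/25
Subnets: 62.111.202.0/25, 62.111.202.128/25


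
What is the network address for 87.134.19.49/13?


IP:   01010111.10000110.00010011.00110001
Mask: 11111111.11111000.00000000.00000000
AND operation:
Net:  01010111.10000000.00000000.00000000
Network: 87.128.0.0/13


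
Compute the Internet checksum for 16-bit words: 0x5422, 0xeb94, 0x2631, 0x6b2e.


Sum all words (with carry folding):
+ 0x5422 = 0x5422
+ 0xeb94 = 0x3fb7
+ 0x2631 = 0x65e8
+ 0x6b2e = 0xd116
One's complement: ~0xd116
Checksum = 0x2ee9


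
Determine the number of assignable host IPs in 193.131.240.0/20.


Host bits = 32 - 20 = 12
Total addresses = 2^12 = 4096
Usable = total - 2 (network and broadcast)
Usable hosts: 4094


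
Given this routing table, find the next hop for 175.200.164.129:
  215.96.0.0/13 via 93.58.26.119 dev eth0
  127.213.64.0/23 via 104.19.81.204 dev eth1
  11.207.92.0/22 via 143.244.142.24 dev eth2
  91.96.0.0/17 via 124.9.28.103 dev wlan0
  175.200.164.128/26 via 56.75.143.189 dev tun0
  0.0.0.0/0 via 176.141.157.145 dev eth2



Longest prefix match for 175.200.164.129:
  /13 215.96.0.0: no
  /23 127.213.64.0: no
  /22 11.207.92.0: no
  /17 91.96.0.0: no
  /26 175.200.164.128: MATCH
  /0 0.0.0.0: MATCH
Selected: next-hop 56.75.143.189 via tun0 (matched /26)


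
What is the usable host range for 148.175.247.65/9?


Network: 148.128.0.0
Broadcast: 148.255.255.255
First usable = network + 1
Last usable = broadcast - 1
Range: 148.128.0.1 to 148.255.255.254


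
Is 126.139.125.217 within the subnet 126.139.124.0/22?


Subnet network: 126.139.124.0
Test IP AND mask: 126.139.124.0
Yes, 126.139.125.217 is in 126.139.124.0/22


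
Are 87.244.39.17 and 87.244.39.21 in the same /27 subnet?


Mask: 255.255.255.224
87.244.39.17 AND mask = 87.244.39.0
87.244.39.21 AND mask = 87.244.39.0
Yes, same subnet (87.244.39.0)


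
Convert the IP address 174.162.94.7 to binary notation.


174 = 10101110
162 = 10100010
94 = 01011110
7 = 00000111
Binary: 10101110.10100010.01011110.00000111


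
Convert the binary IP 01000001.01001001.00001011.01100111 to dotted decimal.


01000001 = 65
01001001 = 73
00001011 = 11
01100111 = 103
IP: 65.73.11.103


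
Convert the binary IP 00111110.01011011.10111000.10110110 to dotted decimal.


00111110 = 62
01011011 = 91
10111000 = 184
10110110 = 182
IP: 62.91.184.182


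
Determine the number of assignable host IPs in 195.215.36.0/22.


Host bits = 32 - 22 = 10
Total addresses = 2^10 = 1024
Usable = total - 2 (network and broadcast)
Usable hosts: 1022


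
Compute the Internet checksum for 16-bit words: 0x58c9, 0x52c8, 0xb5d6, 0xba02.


Sum all words (with carry folding):
+ 0x58c9 = 0x58c9
+ 0x52c8 = 0xab91
+ 0xb5d6 = 0x6168
+ 0xba02 = 0x1b6b
One's complement: ~0x1b6b
Checksum = 0xe494


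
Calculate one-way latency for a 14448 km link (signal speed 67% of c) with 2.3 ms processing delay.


Speed = 0.67 * 3e5 km/s = 201000 km/s
Propagation delay = 14448 / 201000 = 0.0719 s = 71.8806 ms
Processing delay = 2.3 ms
Total one-way latency = 74.1806 ms


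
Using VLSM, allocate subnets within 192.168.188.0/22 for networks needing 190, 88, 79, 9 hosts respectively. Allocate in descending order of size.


190 hosts -> /24 (254 usable): 192.168.188.0/24
88 hosts -> /25 (126 usable): 192.168.189.0/25
79 hosts -> /25 (126 usable): 192.168.189.128/25
9 hosts -> /28 (14 usable): 192.168.190.0/28
Allocation: 192.168.188.0/24 (190 hosts, 254 usable); 192.168.189.0/25 (88 hosts, 126 usable); 192.168.189.128/25 (79 hosts, 126 usable); 192.168.190.0/28 (9 hosts, 14 usable)


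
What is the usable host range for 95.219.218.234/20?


Network: 95.219.208.0
Broadcast: 95.219.223.255
First usable = network + 1
Last usable = broadcast - 1
Range: 95.219.208.1 to 95.219.223.254


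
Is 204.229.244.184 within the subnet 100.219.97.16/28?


Subnet network: 100.219.97.16
Test IP AND mask: 204.229.244.176
No, 204.229.244.184 is not in 100.219.97.16/28


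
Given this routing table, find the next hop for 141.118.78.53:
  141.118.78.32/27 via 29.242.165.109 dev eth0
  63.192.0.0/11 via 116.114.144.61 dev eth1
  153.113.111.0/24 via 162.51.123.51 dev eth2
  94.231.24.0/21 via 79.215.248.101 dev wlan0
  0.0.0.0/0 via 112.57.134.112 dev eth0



Longest prefix match for 141.118.78.53:
  /27 141.118.78.32: MATCH
  /11 63.192.0.0: no
  /24 153.113.111.0: no
  /21 94.231.24.0: no
  /0 0.0.0.0: MATCH
Selected: next-hop 29.242.165.109 via eth0 (matched /27)


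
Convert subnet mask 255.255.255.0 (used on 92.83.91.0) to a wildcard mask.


Subnet mask: 255.255.255.0
Wildcard = 255.255.255.255 - subnet mask
255 - 255 = 0
255 - 255 = 0
255 - 255 = 0
255 - 0 = 255
Wildcard: 0.0.0.255


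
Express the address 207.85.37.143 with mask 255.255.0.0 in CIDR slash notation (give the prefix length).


Binary: 11111111.11111111.00000000.00000000
Count leading 1s
Prefix: /16


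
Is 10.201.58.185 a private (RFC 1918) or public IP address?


RFC 1918 private ranges:
  10.0.0.0/8 (10.0.0.0 - 10.255.255.255)
  172.16.0.0/12 (172.16.0.0 - 172.31.255.255)
  192.168.0.0/16 (192.168.0.0 - 192.168.255.255)
Private (in 10.0.0.0/8)


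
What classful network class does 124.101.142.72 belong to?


First octet: 124
Binary: 01111100
0xxxxxxx -> Class A (1-126)
Class A, default mask 255.0.0.0 (/8)


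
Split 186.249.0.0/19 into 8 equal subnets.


New prefix = 19 + 3 = 22
Each subnet has 1024 addresses
  186.249.0.0/22
  186.249.4.0/22
  186.249.8.0/22
  186.249.12.0/22
  186.249.16.0/22
  186.249.20.0/22
  186.249.24.0/22
  186.249.28.0/22
Subnets: 186.249.0.0/22, 186.249.4.0/22, 186.249.8.0/22, 186.249.12.0/22, 186.249.16.0/22, 186.249.20.0/22, 186.249.24.0/22, 186.249.28.0/22


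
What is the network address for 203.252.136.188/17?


IP:   11001011.11111100.10001000.10111100
Mask: 11111111.11111111.10000000.00000000
AND operation:
Net:  11001011.11111100.10000000.00000000
Network: 203.252.128.0/17


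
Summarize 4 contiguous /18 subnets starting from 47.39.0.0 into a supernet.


Original prefix: /18
Number of subnets: 4 = 2^2
New prefix = 18 - 2 = 16
Supernet: 47.39.0.0/16


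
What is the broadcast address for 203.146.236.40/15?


Network: 203.146.0.0/15
Host bits = 17
Set all host bits to 1:
Broadcast: 203.147.255.255


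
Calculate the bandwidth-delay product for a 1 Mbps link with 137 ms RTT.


BDP = bandwidth * RTT
= 1 Mbps * 137 ms
= 1 * 1e6 * 137 / 1000 bits
= 137000 bits
= 17125 bytes
= 16.7236 KB
BDP = 137000 bits (17125 bytes)


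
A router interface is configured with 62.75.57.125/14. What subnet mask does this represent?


/14 means 14 network bits, 18 host bits
Binary: 11111111111111000000000000000000
Mask: 255.252.0.0


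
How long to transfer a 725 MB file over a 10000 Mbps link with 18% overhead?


Effective throughput = 10000 * (1 - 18/100) = 8200 Mbps
File size in Mb = 725 * 8 = 5800 Mb
Time = 5800 / 8200
Time = 0.7073 seconds


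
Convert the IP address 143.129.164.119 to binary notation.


143 = 10001111
129 = 10000001
164 = 10100100
119 = 01110111
Binary: 10001111.10000001.10100100.01110111


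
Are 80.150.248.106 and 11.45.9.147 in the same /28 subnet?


Mask: 255.255.255.240
80.150.248.106 AND mask = 80.150.248.96
11.45.9.147 AND mask = 11.45.9.144
No, different subnets (80.150.248.96 vs 11.45.9.144)


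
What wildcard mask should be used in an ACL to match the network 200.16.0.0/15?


Subnet mask: 255.254.0.0
Wildcard = 255.255.255.255 - subnet mask
255 - 255 = 0
255 - 254 = 1
255 - 0 = 255
255 - 0 = 255
Wildcard: 0.1.255.255


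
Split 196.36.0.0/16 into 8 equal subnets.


New prefix = 16 + 3 = 19
Each subnet has 8192 addresses
  196.36.0.0/19
  196.36.32.0/19
  196.36.64.0/19
  196.36.96.0/19
  196.36.128.0/19
  196.36.160.0/19
  196.36.192.0/19
  196.36.224.0/19
Subnets: 196.36.0.0/19, 196.36.32.0/19, 196.36.64.0/19, 196.36.96.0/19, 196.36.128.0/19, 196.36.160.0/19, 196.36.192.0/19, 196.36.224.0/19


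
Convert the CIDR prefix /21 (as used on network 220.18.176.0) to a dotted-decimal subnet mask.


/21 means 21 network bits, 11 host bits
Binary: 11111111111111111111100000000000
Mask: 255.255.248.0


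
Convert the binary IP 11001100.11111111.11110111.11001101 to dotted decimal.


11001100 = 204
11111111 = 255
11110111 = 247
11001101 = 205
IP: 204.255.247.205


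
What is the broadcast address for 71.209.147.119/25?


Network: 71.209.147.0/25
Host bits = 7
Set all host bits to 1:
Broadcast: 71.209.147.127


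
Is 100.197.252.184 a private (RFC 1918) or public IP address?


RFC 1918 private ranges:
  10.0.0.0/8 (10.0.0.0 - 10.255.255.255)
  172.16.0.0/12 (172.16.0.0 - 172.31.255.255)
  192.168.0.0/16 (192.168.0.0 - 192.168.255.255)
Public (not in any RFC 1918 range)


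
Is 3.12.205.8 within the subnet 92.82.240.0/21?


Subnet network: 92.82.240.0
Test IP AND mask: 3.12.200.0
No, 3.12.205.8 is not in 92.82.240.0/21


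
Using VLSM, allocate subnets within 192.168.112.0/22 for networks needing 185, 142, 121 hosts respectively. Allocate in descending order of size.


185 hosts -> /24 (254 usable): 192.168.112.0/24
142 hosts -> /24 (254 usable): 192.168.113.0/24
121 hosts -> /25 (126 usable): 192.168.114.0/25
Allocation: 192.168.112.0/24 (185 hosts, 254 usable); 192.168.113.0/24 (142 hosts, 254 usable); 192.168.114.0/25 (121 hosts, 126 usable)


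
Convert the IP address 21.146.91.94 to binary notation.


21 = 00010101
146 = 10010010
91 = 01011011
94 = 01011110
Binary: 00010101.10010010.01011011.01011110


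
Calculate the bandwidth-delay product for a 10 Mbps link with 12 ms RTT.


BDP = bandwidth * RTT
= 10 Mbps * 12 ms
= 10 * 1e6 * 12 / 1000 bits
= 120000 bits
= 15000 bytes
= 14.6484 KB
BDP = 120000 bits (15000 bytes)


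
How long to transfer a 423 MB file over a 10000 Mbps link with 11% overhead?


Effective throughput = 10000 * (1 - 11/100) = 8900 Mbps
File size in Mb = 423 * 8 = 3384 Mb
Time = 3384 / 8900
Time = 0.3802 seconds


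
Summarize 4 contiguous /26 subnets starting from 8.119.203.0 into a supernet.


Original prefix: /26
Number of subnets: 4 = 2^2
New prefix = 26 - 2 = 24
Supernet: 8.119.203.0/24


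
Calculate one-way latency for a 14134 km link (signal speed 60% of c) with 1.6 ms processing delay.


Speed = 0.6 * 3e5 km/s = 180000 km/s
Propagation delay = 14134 / 180000 = 0.0785 s = 78.5222 ms
Processing delay = 1.6 ms
Total one-way latency = 80.1222 ms


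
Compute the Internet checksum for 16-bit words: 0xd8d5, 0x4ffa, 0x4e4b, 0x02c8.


Sum all words (with carry folding):
+ 0xd8d5 = 0xd8d5
+ 0x4ffa = 0x28d0
+ 0x4e4b = 0x771b
+ 0x02c8 = 0x79e3
One's complement: ~0x79e3
Checksum = 0x861c


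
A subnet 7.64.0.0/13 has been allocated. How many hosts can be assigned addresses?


Host bits = 32 - 13 = 19
Total addresses = 2^19 = 524288
Usable = total - 2 (network and broadcast)
Usable hosts: 524286


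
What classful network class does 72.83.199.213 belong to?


First octet: 72
Binary: 01001000
0xxxxxxx -> Class A (1-126)
Class A, default mask 255.0.0.0 (/8)


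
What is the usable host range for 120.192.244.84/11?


Network: 120.192.0.0
Broadcast: 120.223.255.255
First usable = network + 1
Last usable = broadcast - 1
Range: 120.192.0.1 to 120.223.255.254


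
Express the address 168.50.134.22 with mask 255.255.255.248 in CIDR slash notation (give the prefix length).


Binary: 11111111.11111111.11111111.11111000
Count leading 1s
Prefix: /29


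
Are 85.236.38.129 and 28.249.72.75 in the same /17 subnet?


Mask: 255.255.128.0
85.236.38.129 AND mask = 85.236.0.0
28.249.72.75 AND mask = 28.249.0.0
No, different subnets (85.236.0.0 vs 28.249.0.0)


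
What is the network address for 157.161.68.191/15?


IP:   10011101.10100001.01000100.10111111
Mask: 11111111.11111110.00000000.00000000
AND operation:
Net:  10011101.10100000.00000000.00000000
Network: 157.160.0.0/15


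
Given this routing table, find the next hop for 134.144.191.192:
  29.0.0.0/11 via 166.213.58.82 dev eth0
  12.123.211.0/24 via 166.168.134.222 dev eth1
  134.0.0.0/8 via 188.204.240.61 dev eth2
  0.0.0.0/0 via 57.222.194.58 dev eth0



Longest prefix match for 134.144.191.192:
  /11 29.0.0.0: no
  /24 12.123.211.0: no
  /8 134.0.0.0: MATCH
  /0 0.0.0.0: MATCH
Selected: next-hop 188.204.240.61 via eth2 (matched /8)


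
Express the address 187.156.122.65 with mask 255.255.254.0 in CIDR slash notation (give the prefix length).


Binary: 11111111.11111111.11111110.00000000
Count leading 1s
Prefix: /23


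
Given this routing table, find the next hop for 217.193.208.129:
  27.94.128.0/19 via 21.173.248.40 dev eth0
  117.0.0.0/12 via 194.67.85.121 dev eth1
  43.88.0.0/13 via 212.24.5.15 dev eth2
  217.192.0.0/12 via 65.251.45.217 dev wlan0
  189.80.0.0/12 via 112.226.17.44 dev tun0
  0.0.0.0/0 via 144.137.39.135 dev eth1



Longest prefix match for 217.193.208.129:
  /19 27.94.128.0: no
  /12 117.0.0.0: no
  /13 43.88.0.0: no
  /12 217.192.0.0: MATCH
  /12 189.80.0.0: no
  /0 0.0.0.0: MATCH
Selected: next-hop 65.251.45.217 via wlan0 (matched /12)


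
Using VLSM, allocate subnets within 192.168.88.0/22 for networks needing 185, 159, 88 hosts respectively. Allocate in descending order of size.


185 hosts -> /24 (254 usable): 192.168.88.0/24
159 hosts -> /24 (254 usable): 192.168.89.0/24
88 hosts -> /25 (126 usable): 192.168.90.0/25
Allocation: 192.168.88.0/24 (185 hosts, 254 usable); 192.168.89.0/24 (159 hosts, 254 usable); 192.168.90.0/25 (88 hosts, 126 usable)


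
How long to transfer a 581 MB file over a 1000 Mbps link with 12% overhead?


Effective throughput = 1000 * (1 - 12/100) = 880 Mbps
File size in Mb = 581 * 8 = 4648 Mb
Time = 4648 / 880
Time = 5.2818 seconds


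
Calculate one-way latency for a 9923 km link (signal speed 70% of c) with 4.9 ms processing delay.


Speed = 0.7 * 3e5 km/s = 210000 km/s
Propagation delay = 9923 / 210000 = 0.0473 s = 47.2524 ms
Processing delay = 4.9 ms
Total one-way latency = 52.1524 ms


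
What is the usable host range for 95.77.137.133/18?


Network: 95.77.128.0
Broadcast: 95.77.191.255
First usable = network + 1
Last usable = broadcast - 1
Range: 95.77.128.1 to 95.77.191.254


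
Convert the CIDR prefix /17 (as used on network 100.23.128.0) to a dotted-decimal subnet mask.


/17 means 17 network bits, 15 host bits
Binary: 11111111111111111000000000000000
Mask: 255.255.128.0


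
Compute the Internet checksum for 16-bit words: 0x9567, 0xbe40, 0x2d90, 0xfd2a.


Sum all words (with carry folding):
+ 0x9567 = 0x9567
+ 0xbe40 = 0x53a8
+ 0x2d90 = 0x8138
+ 0xfd2a = 0x7e63
One's complement: ~0x7e63
Checksum = 0x819c


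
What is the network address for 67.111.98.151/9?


IP:   01000011.01101111.01100010.10010111
Mask: 11111111.10000000.00000000.00000000
AND operation:
Net:  01000011.00000000.00000000.00000000
Network: 67.0.0.0/9


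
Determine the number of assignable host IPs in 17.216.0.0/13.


Host bits = 32 - 13 = 19
Total addresses = 2^19 = 524288
Usable = total - 2 (network and broadcast)
Usable hosts: 524286


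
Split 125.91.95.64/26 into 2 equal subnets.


New prefix = 26 + 1 = 27
Each subnet has 32 addresses
  125.91.95.64/27
  125.91.95.96/27
Subnets: 125.91.95.64/27, 125.91.95.96/27


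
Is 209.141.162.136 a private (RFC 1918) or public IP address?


RFC 1918 private ranges:
  10.0.0.0/8 (10.0.0.0 - 10.255.255.255)
  172.16.0.0/12 (172.16.0.0 - 172.31.255.255)
  192.168.0.0/16 (192.168.0.0 - 192.168.255.255)
Public (not in any RFC 1918 range)


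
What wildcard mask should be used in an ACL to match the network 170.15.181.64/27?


Subnet mask: 255.255.255.224
Wildcard = 255.255.255.255 - subnet mask
255 - 255 = 0
255 - 255 = 0
255 - 255 = 0
255 - 224 = 31
Wildcard: 0.0.0.31


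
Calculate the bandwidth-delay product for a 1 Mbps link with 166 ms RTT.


BDP = bandwidth * RTT
= 1 Mbps * 166 ms
= 1 * 1e6 * 166 / 1000 bits
= 166000 bits
= 20750 bytes
= 20.2637 KB
BDP = 166000 bits (20750 bytes)


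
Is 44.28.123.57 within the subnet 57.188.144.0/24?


Subnet network: 57.188.144.0
Test IP AND mask: 44.28.123.0
No, 44.28.123.57 is not in 57.188.144.0/24


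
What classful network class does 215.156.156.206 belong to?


First octet: 215
Binary: 11010111
110xxxxx -> Class C (192-223)
Class C, default mask 255.255.255.0 (/24)


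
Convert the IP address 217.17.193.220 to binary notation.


217 = 11011001
17 = 00010001
193 = 11000001
220 = 11011100
Binary: 11011001.00010001.11000001.11011100


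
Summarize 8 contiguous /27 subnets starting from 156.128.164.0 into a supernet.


Original prefix: /27
Number of subnets: 8 = 2^3
New prefix = 27 - 3 = 24
Supernet: 156.128.164.0/24


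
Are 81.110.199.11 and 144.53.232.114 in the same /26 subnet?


Mask: 255.255.255.192
81.110.199.11 AND mask = 81.110.199.0
144.53.232.114 AND mask = 144.53.232.64
No, different subnets (81.110.199.0 vs 144.53.232.64)


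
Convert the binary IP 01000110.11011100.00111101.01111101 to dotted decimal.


01000110 = 70
11011100 = 220
00111101 = 61
01111101 = 125
IP: 70.220.61.125


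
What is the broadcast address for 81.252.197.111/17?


Network: 81.252.128.0/17
Host bits = 15
Set all host bits to 1:
Broadcast: 81.252.255.255


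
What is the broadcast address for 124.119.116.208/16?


Network: 124.119.0.0/16
Host bits = 16
Set all host bits to 1:
Broadcast: 124.119.255.255


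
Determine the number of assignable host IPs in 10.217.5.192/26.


Host bits = 32 - 26 = 6
Total addresses = 2^6 = 64
Usable = total - 2 (network and broadcast)
Usable hosts: 62


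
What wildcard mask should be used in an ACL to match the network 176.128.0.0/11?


Subnet mask: 255.224.0.0
Wildcard = 255.255.255.255 - subnet mask
255 - 255 = 0
255 - 224 = 31
255 - 0 = 255
255 - 0 = 255
Wildcard: 0.31.255.255


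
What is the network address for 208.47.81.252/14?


IP:   11010000.00101111.01010001.11111100
Mask: 11111111.11111100.00000000.00000000
AND operation:
Net:  11010000.00101100.00000000.00000000
Network: 208.44.0.0/14


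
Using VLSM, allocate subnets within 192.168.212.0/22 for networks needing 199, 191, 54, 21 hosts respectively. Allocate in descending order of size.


199 hosts -> /24 (254 usable): 192.168.212.0/24
191 hosts -> /24 (254 usable): 192.168.213.0/24
54 hosts -> /26 (62 usable): 192.168.214.0/26
21 hosts -> /27 (30 usable): 192.168.214.64/27
Allocation: 192.168.212.0/24 (199 hosts, 254 usable); 192.168.213.0/24 (191 hosts, 254 usable); 192.168.214.0/26 (54 hosts, 62 usable); 192.168.214.64/27 (21 hosts, 30 usable)


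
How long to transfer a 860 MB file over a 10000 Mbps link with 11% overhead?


Effective throughput = 10000 * (1 - 11/100) = 8900 Mbps
File size in Mb = 860 * 8 = 6880 Mb
Time = 6880 / 8900
Time = 0.773 seconds


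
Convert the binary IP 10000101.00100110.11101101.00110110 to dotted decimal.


10000101 = 133
00100110 = 38
11101101 = 237
00110110 = 54
IP: 133.38.237.54


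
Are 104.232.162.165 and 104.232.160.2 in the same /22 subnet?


Mask: 255.255.252.0
104.232.162.165 AND mask = 104.232.160.0
104.232.160.2 AND mask = 104.232.160.0
Yes, same subnet (104.232.160.0)


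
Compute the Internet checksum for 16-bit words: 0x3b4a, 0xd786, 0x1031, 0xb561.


Sum all words (with carry folding):
+ 0x3b4a = 0x3b4a
+ 0xd786 = 0x12d1
+ 0x1031 = 0x2302
+ 0xb561 = 0xd863
One's complement: ~0xd863
Checksum = 0x279c


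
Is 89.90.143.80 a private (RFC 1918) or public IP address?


RFC 1918 private ranges:
  10.0.0.0/8 (10.0.0.0 - 10.255.255.255)
  172.16.0.0/12 (172.16.0.0 - 172.31.255.255)
  192.168.0.0/16 (192.168.0.0 - 192.168.255.255)
Public (not in any RFC 1918 range)


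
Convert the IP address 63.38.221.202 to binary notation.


63 = 00111111
38 = 00100110
221 = 11011101
202 = 11001010
Binary: 00111111.00100110.11011101.11001010


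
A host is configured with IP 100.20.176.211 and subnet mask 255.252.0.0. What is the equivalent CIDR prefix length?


Binary: 11111111.11111100.00000000.00000000
Count leading 1s
Prefix: /14


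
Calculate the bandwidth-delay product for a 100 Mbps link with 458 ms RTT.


BDP = bandwidth * RTT
= 100 Mbps * 458 ms
= 100 * 1e6 * 458 / 1000 bits
= 45800000 bits
= 5725000 bytes
= 5590.8203 KB
BDP = 45800000 bits (5725000 bytes)


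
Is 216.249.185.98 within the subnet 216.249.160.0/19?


Subnet network: 216.249.160.0
Test IP AND mask: 216.249.160.0
Yes, 216.249.185.98 is in 216.249.160.0/19


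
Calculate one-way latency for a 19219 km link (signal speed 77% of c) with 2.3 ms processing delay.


Speed = 0.77 * 3e5 km/s = 231000 km/s
Propagation delay = 19219 / 231000 = 0.0832 s = 83.1991 ms
Processing delay = 2.3 ms
Total one-way latency = 85.4991 ms


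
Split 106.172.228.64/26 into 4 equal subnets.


New prefix = 26 + 2 = 28
Each subnet has 16 addresses
  106.172.228.64/28
  106.172.228.80/28
  106.172.228.96/28
  106.172.228.112/28
Subnets: 106.172.228.64/28, 106.172.228.80/28, 106.172.228.96/28, 106.172.228.112/28


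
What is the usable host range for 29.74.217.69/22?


Network: 29.74.216.0
Broadcast: 29.74.219.255
First usable = network + 1
Last usable = broadcast - 1
Range: 29.74.216.1 to 29.74.219.254


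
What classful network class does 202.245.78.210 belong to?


First octet: 202
Binary: 11001010
110xxxxx -> Class C (192-223)
Class C, default mask 255.255.255.0 (/24)


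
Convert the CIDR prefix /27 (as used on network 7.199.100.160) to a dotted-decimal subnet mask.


/27 means 27 network bits, 5 host bits
Binary: 11111111111111111111111111100000
Mask: 255.255.255.224


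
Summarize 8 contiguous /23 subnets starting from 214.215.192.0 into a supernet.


Original prefix: /23
Number of subnets: 8 = 2^3
New prefix = 23 - 3 = 20
Supernet: 214.215.192.0/20


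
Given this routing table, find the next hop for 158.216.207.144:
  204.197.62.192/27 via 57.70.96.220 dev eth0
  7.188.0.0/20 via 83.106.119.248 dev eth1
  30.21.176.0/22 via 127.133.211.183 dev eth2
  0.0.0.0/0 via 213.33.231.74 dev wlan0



Longest prefix match for 158.216.207.144:
  /27 204.197.62.192: no
  /20 7.188.0.0: no
  /22 30.21.176.0: no
  /0 0.0.0.0: MATCH
Selected: next-hop 213.33.231.74 via wlan0 (matched /0)


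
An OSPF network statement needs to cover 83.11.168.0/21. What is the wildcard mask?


Subnet mask: 255.255.248.0
Wildcard = 255.255.255.255 - subnet mask
255 - 255 = 0
255 - 255 = 0
255 - 248 = 7
255 - 0 = 255
Wildcard: 0.0.7.255


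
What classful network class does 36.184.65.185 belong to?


First octet: 36
Binary: 00100100
0xxxxxxx -> Class A (1-126)
Class A, default mask 255.0.0.0 (/8)


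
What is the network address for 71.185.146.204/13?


IP:   01000111.10111001.10010010.11001100
Mask: 11111111.11111000.00000000.00000000
AND operation:
Net:  01000111.10111000.00000000.00000000
Network: 71.184.0.0/13


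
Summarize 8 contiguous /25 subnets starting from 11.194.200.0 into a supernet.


Original prefix: /25
Number of subnets: 8 = 2^3
New prefix = 25 - 3 = 22
Supernet: 11.194.200.0/22


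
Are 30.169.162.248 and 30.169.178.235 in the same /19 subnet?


Mask: 255.255.224.0
30.169.162.248 AND mask = 30.169.160.0
30.169.178.235 AND mask = 30.169.160.0
Yes, same subnet (30.169.160.0)


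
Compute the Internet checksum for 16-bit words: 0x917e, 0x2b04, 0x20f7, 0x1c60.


Sum all words (with carry folding):
+ 0x917e = 0x917e
+ 0x2b04 = 0xbc82
+ 0x20f7 = 0xdd79
+ 0x1c60 = 0xf9d9
One's complement: ~0xf9d9
Checksum = 0x0626


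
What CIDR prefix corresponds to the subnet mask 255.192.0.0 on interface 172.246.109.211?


Binary: 11111111.11000000.00000000.00000000
Count leading 1s
Prefix: /10


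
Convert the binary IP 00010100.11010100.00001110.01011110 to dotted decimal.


00010100 = 20
11010100 = 212
00001110 = 14
01011110 = 94
IP: 20.212.14.94


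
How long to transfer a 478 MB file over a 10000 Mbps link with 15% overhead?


Effective throughput = 10000 * (1 - 15/100) = 8500 Mbps
File size in Mb = 478 * 8 = 3824 Mb
Time = 3824 / 8500
Time = 0.4499 seconds


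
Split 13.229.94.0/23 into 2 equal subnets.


New prefix = 23 + 1 = 24
Each subnet has 256 addresses
  13.229.94.0/24
  13.229.95.0/24
Subnets: 13.229.94.0/24, 13.229.95.0/24


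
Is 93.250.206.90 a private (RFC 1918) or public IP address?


RFC 1918 private ranges:
  10.0.0.0/8 (10.0.0.0 - 10.255.255.255)
  172.16.0.0/12 (172.16.0.0 - 172.31.255.255)
  192.168.0.0/16 (192.168.0.0 - 192.168.255.255)
Public (not in any RFC 1918 range)


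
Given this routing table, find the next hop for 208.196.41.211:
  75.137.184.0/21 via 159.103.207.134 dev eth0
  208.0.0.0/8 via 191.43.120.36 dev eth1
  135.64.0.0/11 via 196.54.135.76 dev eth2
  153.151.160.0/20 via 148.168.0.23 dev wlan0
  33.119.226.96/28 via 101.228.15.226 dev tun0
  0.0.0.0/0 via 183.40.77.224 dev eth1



Longest prefix match for 208.196.41.211:
  /21 75.137.184.0: no
  /8 208.0.0.0: MATCH
  /11 135.64.0.0: no
  /20 153.151.160.0: no
  /28 33.119.226.96: no
  /0 0.0.0.0: MATCH
Selected: next-hop 191.43.120.36 via eth1 (matched /8)


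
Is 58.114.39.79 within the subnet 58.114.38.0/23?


Subnet network: 58.114.38.0
Test IP AND mask: 58.114.38.0
Yes, 58.114.39.79 is in 58.114.38.0/23


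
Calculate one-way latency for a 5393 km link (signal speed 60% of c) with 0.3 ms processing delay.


Speed = 0.6 * 3e5 km/s = 180000 km/s
Propagation delay = 5393 / 180000 = 0.03 s = 29.9611 ms
Processing delay = 0.3 ms
Total one-way latency = 30.2611 ms


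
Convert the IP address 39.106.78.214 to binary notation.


39 = 00100111
106 = 01101010
78 = 01001110
214 = 11010110
Binary: 00100111.01101010.01001110.11010110


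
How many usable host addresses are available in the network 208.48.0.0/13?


Host bits = 32 - 13 = 19
Total addresses = 2^19 = 524288
Usable = total - 2 (network and broadcast)
Usable hosts: 524286


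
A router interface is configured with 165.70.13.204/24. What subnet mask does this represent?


/24 means 24 network bits, 8 host bits
Binary: 11111111111111111111111100000000
Mask: 255.255.255.0


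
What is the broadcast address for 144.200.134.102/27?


Network: 144.200.134.96/27
Host bits = 5
Set all host bits to 1:
Broadcast: 144.200.134.127


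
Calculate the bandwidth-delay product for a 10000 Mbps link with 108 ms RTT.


BDP = bandwidth * RTT
= 10000 Mbps * 108 ms
= 10000 * 1e6 * 108 / 1000 bits
= 1080000000 bits
= 135000000 bytes
= 131835.9375 KB
BDP = 1080000000 bits (135000000 bytes)


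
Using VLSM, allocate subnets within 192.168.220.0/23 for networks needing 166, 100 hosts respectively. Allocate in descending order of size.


166 hosts -> /24 (254 usable): 192.168.220.0/24
100 hosts -> /25 (126 usable): 192.168.221.0/25
Allocation: 192.168.220.0/24 (166 hosts, 254 usable); 192.168.221.0/25 (100 hosts, 126 usable)


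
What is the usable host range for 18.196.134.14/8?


Network: 18.0.0.0
Broadcast: 18.255.255.255
First usable = network + 1
Last usable = broadcast - 1
Range: 18.0.0.1 to 18.255.255.254


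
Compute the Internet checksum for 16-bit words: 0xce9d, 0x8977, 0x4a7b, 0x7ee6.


Sum all words (with carry folding):
+ 0xce9d = 0xce9d
+ 0x8977 = 0x5815
+ 0x4a7b = 0xa290
+ 0x7ee6 = 0x2177
One's complement: ~0x2177
Checksum = 0xde88


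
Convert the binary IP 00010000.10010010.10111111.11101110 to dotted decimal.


00010000 = 16
10010010 = 146
10111111 = 191
11101110 = 238
IP: 16.146.191.238


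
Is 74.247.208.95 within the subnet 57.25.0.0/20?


Subnet network: 57.25.0.0
Test IP AND mask: 74.247.208.0
No, 74.247.208.95 is not in 57.25.0.0/20


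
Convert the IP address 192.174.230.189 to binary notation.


192 = 11000000
174 = 10101110
230 = 11100110
189 = 10111101
Binary: 11000000.10101110.11100110.10111101


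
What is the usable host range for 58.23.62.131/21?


Network: 58.23.56.0
Broadcast: 58.23.63.255
First usable = network + 1
Last usable = broadcast - 1
Range: 58.23.56.1 to 58.23.63.254


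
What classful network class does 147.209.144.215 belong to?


First octet: 147
Binary: 10010011
10xxxxxx -> Class B (128-191)
Class B, default mask 255.255.0.0 (/16)


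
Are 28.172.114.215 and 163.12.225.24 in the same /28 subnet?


Mask: 255.255.255.240
28.172.114.215 AND mask = 28.172.114.208
163.12.225.24 AND mask = 163.12.225.16
No, different subnets (28.172.114.208 vs 163.12.225.16)


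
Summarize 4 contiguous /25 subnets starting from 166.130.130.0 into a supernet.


Original prefix: /25
Number of subnets: 4 = 2^2
New prefix = 25 - 2 = 23
Supernet: 166.130.130.0/23


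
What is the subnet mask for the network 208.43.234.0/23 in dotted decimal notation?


/23 means 23 network bits, 9 host bits
Binary: 11111111111111111111111000000000
Mask: 255.255.254.0


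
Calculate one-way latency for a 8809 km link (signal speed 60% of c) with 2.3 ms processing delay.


Speed = 0.6 * 3e5 km/s = 180000 km/s
Propagation delay = 8809 / 180000 = 0.0489 s = 48.9389 ms
Processing delay = 2.3 ms
Total one-way latency = 51.2389 ms


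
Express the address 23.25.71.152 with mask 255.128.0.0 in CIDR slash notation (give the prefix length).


Binary: 11111111.10000000.00000000.00000000
Count leading 1s
Prefix: /9
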